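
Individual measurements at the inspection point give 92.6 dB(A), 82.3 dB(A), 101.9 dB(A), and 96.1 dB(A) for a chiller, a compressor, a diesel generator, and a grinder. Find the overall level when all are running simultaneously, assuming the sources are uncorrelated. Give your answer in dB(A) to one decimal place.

Incoherent sources combine by intensity addition: L_total = 10·log₁₀(Σ 10^(L_i/10)).
Σ 10^(L/10) = 10^(92.6/10) + 10^(82.3/10) + 10^(101.9/10) + 10^(96.1/10) = 2.155e+10.
L_total = 10·log₁₀(2.155e+10) = 103.33 dB(A).

103.3 dB(A)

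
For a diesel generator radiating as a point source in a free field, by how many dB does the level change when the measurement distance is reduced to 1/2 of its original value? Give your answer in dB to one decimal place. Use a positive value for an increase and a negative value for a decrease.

Point-source spreading: ΔL = −20·log₁₀(r₂/r₁).
ΔL = −20·log₁₀(0.5) = +6.02 dB.

+6.0 dB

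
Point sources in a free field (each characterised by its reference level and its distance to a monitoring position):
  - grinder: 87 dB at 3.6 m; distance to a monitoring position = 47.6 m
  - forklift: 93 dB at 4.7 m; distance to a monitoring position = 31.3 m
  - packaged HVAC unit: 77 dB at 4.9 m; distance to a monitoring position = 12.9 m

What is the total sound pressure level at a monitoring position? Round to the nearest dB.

Apply inverse-square spreading to bring every level to the receiver, then sum 10^(L/10).
grinder: 87 − 20·log₁₀(47.6/3.6) = 87 − 22.43 = 64.57 dB.
forklift: 93 − 20·log₁₀(31.3/4.7) = 93 − 16.47 = 76.53 dB.
packaged HVAC unit: 77 − 20·log₁₀(12.9/4.9) = 77 − 8.41 = 68.59 dB.
Σ 10^(L/10) = 5.509e+07 → L_total = 10·log₁₀(5.509e+07) = 77.41 dB.

77 dB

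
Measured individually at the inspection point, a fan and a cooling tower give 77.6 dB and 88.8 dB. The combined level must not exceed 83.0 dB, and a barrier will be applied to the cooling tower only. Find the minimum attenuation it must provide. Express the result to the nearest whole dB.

7 dB

Fixed contribution from the other source: Σ 10^(L/10) = 10^(77.6/10) = 5.754e+07 (77.60 dB).
To meet 83.0 dB overall, the treated cooling tower may contribute at most 10^(83.0/10) − 5.754e+07 = 1.420e+08, i.e. 81.52 dB.
So the cooling tower must be reduced from 88.8 to 81.52 dB: IL = 7.28 dB.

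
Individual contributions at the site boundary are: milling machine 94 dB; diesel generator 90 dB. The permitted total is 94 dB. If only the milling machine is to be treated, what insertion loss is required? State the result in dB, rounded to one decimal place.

2.2 dB

Fixed contribution from the other source: Σ 10^(L/10) = 10^(90/10) = 1.000e+09 (90.00 dB).
The limit corresponds to 10^(94/10) = 2.512e+09; subtracting the fixed part leaves 1.512e+09 for the milling machine, i.e. 91.80 dB.
Required insertion loss = 94 − 91.80 = 2.20 dB.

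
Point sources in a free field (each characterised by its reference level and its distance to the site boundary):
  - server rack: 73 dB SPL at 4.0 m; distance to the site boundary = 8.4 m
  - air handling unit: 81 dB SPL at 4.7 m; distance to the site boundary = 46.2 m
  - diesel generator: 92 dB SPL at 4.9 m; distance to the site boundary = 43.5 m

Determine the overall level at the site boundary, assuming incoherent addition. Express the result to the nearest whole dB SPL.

74 dB SPL

Apply inverse-square spreading to bring every level to the receiver, then sum 10^(L/10).
server rack: 73 − 20·log₁₀(8.4/4.0) = 73 − 6.44 = 66.56 dB SPL.
air handling unit: 81 − 20·log₁₀(46.2/4.7) = 81 − 19.85 = 61.15 dB SPL.
diesel generator: 92 − 20·log₁₀(43.5/4.9) = 92 − 18.97 = 73.03 dB SPL.
Σ 10^(L/10) = 2.594e+07 → L_total = 10·log₁₀(2.594e+07) = 74.14 dB SPL.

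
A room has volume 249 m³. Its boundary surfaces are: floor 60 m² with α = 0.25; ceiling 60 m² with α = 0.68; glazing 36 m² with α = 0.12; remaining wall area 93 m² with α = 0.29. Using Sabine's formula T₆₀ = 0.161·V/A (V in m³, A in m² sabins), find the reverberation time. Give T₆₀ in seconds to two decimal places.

A = Σ Sᵢαᵢ = 60·0.25 + 60·0.68 + 36·0.12 + 93·0.29 = 87.09 m².
T₆₀ = 0.161·V/A = 0.161·249/87.09 = 0.460 s.

0.46 s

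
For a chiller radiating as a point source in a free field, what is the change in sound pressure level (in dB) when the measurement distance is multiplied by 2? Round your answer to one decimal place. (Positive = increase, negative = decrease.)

A point source loses 6 dB per doubling of distance; generally ΔL = −20·log₁₀(r₂/r₁).
ΔL = −20·log₁₀(2) = -6.02 dB.

-6.0 dB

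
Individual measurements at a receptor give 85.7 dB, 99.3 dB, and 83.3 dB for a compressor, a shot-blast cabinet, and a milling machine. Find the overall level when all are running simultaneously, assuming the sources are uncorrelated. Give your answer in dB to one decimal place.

For uncorrelated sources the intensities add, so convert each level to linear form, sum, and take 10·log₁₀ of the total.
Σ 10^(L/10) = 10^(85.7/10) + 10^(99.3/10) + 10^(83.3/10) = 9.097e+09.
L_total = 10·log₁₀(9.097e+09) = 99.59 dB.

99.6 dB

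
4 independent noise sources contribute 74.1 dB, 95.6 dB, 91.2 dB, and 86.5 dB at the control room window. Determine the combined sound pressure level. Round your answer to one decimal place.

97.3 dB

For uncorrelated sources the intensities add, so convert each level to linear form, sum, and take 10·log₁₀ of the total.
Σ 10^(L/10) = 10^(74.1/10) + 10^(95.6/10) + 10^(91.2/10) + 10^(86.5/10) = 5.421e+09.
L_total = 10·log₁₀(5.421e+09) = 97.34 dB.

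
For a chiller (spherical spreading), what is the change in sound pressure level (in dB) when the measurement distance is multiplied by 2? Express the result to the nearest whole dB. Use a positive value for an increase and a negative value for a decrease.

-6 dB

A point source loses 6 dB per doubling of distance; generally ΔL = −20·log₁₀(r₂/r₁).
ΔL = −20·log₁₀(2) = -6.02 dB.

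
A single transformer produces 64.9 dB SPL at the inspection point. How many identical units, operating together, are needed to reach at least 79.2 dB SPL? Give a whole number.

N identical sources give L₁ + 10·log₁₀ N, so require 10·log₁₀ N ≥ 79.2 − 64.9 = 14.3 dB.
N ≥ 10^(14.3/10) = 26.915, so N = 27.

27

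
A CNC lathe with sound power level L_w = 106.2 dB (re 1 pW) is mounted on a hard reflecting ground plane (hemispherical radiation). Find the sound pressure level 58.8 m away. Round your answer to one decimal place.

62.8 dB

The power spreads over a hemisphere of area 2π·r², so L_p = L_w − 10·log₁₀(2π·r²).
2π·r² = 2.172e+04 m², 10·log₁₀ of that is 43.369 dB.
L_p = 106.2 − 43.369 = 62.83 dB.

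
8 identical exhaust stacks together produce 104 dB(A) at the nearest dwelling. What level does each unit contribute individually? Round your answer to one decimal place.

95.0 dB(A)

For N identical incoherent sources L_total = L₁ + 10·log₁₀ N, so L₁ = 104 − 10·log₁₀(8) = 104 − 9.031.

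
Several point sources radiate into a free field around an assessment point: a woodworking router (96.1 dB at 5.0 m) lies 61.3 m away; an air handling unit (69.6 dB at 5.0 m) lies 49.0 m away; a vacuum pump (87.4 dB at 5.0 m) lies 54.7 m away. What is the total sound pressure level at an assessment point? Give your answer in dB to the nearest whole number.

Apply inverse-square spreading to bring every level to the receiver, then sum 10^(L/10).
woodworking router: 96.1 − 20·log₁₀(61.3/5.0) = 96.1 − 21.77 = 74.33 dB.
air handling unit: 69.6 − 20·log₁₀(49.0/5.0) = 69.6 − 19.82 = 49.78 dB.
vacuum pump: 87.4 − 20·log₁₀(54.7/5.0) = 87.4 − 20.78 = 66.62 dB.
Σ 10^(L/10) = 3.179e+07 → L_total = 10·log₁₀(3.179e+07) = 75.02 dB.

75 dB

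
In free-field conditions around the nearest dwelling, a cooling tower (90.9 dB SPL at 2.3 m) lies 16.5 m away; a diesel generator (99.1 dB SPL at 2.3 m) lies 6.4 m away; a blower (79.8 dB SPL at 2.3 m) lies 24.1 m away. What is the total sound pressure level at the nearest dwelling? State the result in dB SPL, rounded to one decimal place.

90.3 dB SPL

First find each source's level at the receiver (point-source: −20·log₁₀(r/r_ref)), then combine on an intensity basis.
cooling tower: 90.9 − 20·log₁₀(16.5/2.3) = 90.9 − 17.12 = 73.78 dB SPL.
diesel generator: 99.1 − 20·log₁₀(6.4/2.3) = 99.1 − 8.89 = 90.21 dB SPL.
blower: 79.8 − 20·log₁₀(24.1/2.3) = 79.8 − 20.41 = 59.39 dB SPL.
Σ 10^(L/10) = 1.075e+09 → L_total = 10·log₁₀(1.075e+09) = 90.31 dB SPL.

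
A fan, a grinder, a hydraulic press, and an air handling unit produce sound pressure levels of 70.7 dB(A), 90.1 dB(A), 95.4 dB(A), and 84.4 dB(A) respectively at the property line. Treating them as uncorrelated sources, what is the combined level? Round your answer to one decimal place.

96.8 dB(A)

For uncorrelated sources the intensities add, so convert each level to linear form, sum, and take 10·log₁₀ of the total.
Σ 10^(L/10) = 10^(70.7/10) + 10^(90.1/10) + 10^(95.4/10) + 10^(84.4/10) = 4.778e+09.
L_total = 10·log₁₀(4.778e+09) = 96.79 dB(A).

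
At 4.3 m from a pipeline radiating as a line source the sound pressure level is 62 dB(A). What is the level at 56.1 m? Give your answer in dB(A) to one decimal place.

For a line source, L₂ = L₁ − 10·log₁₀(r₂/r₁).
L₂ = 62 − 10·log₁₀(56.1/4.3) = 62 − 11.155 = 50.85 dB(A).

50.8 dB(A)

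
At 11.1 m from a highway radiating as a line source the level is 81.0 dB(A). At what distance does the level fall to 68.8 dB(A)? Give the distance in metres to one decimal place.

The 12.2 dB drop corresponds to a distance ratio of 10^(12.2/10) for a line source.
r₂ = 11.1·10^((81.0−68.8)/10) = 11.1·10^(12.2/10) = 184.21 m.

184.2 m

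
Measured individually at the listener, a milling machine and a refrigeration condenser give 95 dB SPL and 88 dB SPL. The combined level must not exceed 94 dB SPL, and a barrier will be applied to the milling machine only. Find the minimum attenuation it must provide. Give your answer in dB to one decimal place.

2.3 dB

Everything except the milling machine sums to 10^(88/10) = 6.310e+08 in linear terms, 88.00 dB SPL.
The limit corresponds to 10^(94/10) = 2.512e+09; subtracting the fixed part leaves 1.881e+09 for the milling machine, i.e. 92.74 dB SPL.
Required insertion loss = 95 − 92.74 = 2.26 dB.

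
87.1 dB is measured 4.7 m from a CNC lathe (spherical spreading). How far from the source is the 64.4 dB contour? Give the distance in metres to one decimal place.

Point-source spreading drops the level by 20·log₁₀(r₂/r₁); inverting, r₂/r₁ = 10^(ΔL/20).
r₂ = 4.7·10^((87.1−64.4)/20) = 4.7·10^(22.7/20) = 64.14 m.

64.1 m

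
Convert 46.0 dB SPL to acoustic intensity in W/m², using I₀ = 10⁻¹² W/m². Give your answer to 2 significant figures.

I/I₀ = 10^(46.0/10) = 3.981e+04, so I = 3.981e+04 × 10⁻¹² W/m².

4.0e-08 W/m²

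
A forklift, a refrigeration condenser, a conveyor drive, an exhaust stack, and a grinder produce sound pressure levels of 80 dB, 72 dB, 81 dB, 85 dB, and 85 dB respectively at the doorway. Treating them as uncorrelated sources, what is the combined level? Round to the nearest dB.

Incoherent sources combine by intensity addition: L_total = 10·log₁₀(Σ 10^(L_i/10)).
Σ 10^(L/10) = 10^(80/10) + 10^(72/10) + 10^(81/10) + 10^(85/10) + 10^(85/10) = 8.742e+08.
L_total = 10·log₁₀(8.742e+08) = 89.42 dB.

89 dB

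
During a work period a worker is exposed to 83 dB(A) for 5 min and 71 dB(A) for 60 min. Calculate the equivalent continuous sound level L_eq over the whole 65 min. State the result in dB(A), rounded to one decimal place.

74.3 dB(A)

Weight each interval's intensity by its duration and average over T = 65 min:
Σ tᵢ·10^(Lᵢ/10) = 5·10^(83/10) + 60·10^(71/10) = 1.753e+09.
L_eq = 10·log₁₀(1.753e+09/65) = 74.31 dB(A).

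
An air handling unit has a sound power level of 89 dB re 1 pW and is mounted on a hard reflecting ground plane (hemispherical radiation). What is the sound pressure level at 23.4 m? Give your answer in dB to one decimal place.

53.6 dB

The power spreads over a hemisphere of area 2π·r², so L_p = L_w − 10·log₁₀(2π·r²).
2π·r² = 3440 m², 10·log₁₀ of that is 35.366 dB.
L_p = 89 − 35.366 = 53.63 dB.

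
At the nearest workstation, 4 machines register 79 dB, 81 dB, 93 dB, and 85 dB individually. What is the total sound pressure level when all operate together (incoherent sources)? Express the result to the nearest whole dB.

For uncorrelated sources the intensities add, so convert each level to linear form, sum, and take 10·log₁₀ of the total.
Σ 10^(L/10) = 10^(79/10) + 10^(81/10) + 10^(93/10) + 10^(85/10) = 2.517e+09.
L_total = 10·log₁₀(2.517e+09) = 94.01 dB.

94 dB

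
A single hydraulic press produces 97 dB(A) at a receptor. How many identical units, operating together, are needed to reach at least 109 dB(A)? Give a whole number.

The shortfall is 109 − 97 = 12.0 dB, and N units add 10·log₁₀ N, so need 10·log₁₀ N ≥ 12.0.
N ≥ 10^(12.0/10) = 15.849, so N = 16.

16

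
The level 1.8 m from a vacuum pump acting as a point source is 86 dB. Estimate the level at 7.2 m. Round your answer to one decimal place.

74.0 dB

Point-source attenuation: ΔL = 20·log₁₀(r₂/r₁) = 20·log₁₀(7.2/1.8) = 12.041 dB.
L₂ = 86 − 20·log₁₀(7.2/1.8) = 86 − 12.041 = 73.96 dB.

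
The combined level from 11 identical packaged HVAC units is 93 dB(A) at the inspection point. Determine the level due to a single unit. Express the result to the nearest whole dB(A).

83 dB(A)

Dividing the total intensity by 11 lowers the level by 10·log₁₀ 11 = 10.414 dB: L₁ = 93 − 10.414.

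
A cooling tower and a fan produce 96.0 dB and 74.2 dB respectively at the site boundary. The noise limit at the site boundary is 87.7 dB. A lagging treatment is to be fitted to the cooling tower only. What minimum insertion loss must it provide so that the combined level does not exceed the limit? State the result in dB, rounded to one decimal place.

Fixed contribution from the other source: Σ 10^(L/10) = 10^(74.2/10) = 2.630e+07 (74.20 dB).
To meet 87.7 dB overall, the treated cooling tower may contribute at most 10^(87.7/10) − 2.630e+07 = 5.625e+08, i.e. 87.50 dB.
So the cooling tower must be reduced from 96.0 to 87.50 dB: IL = 8.50 dB.

8.5 dB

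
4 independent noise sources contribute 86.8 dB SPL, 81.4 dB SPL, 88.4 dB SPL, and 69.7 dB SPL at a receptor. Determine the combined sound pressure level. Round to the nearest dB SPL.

For uncorrelated sources the intensities add, so convert each level to linear form, sum, and take 10·log₁₀ of the total.
Σ 10^(L/10) = 10^(86.8/10) + 10^(81.4/10) + 10^(88.4/10) + 10^(69.7/10) = 1.318e+09.
L_total = 10·log₁₀(1.318e+09) = 91.20 dB SPL.

91 dB SPL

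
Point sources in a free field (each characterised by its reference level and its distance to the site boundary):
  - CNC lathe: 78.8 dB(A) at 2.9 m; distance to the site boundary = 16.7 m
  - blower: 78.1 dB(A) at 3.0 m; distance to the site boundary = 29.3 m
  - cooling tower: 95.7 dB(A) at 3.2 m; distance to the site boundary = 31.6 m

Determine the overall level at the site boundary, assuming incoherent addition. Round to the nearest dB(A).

Apply inverse-square spreading to bring every level to the receiver, then sum 10^(L/10).
CNC lathe: 78.8 − 20·log₁₀(16.7/2.9) = 78.8 − 15.21 = 63.59 dB(A).
blower: 78.1 − 20·log₁₀(29.3/3.0) = 78.1 − 19.79 = 58.31 dB(A).
cooling tower: 95.7 − 20·log₁₀(31.6/3.2) = 95.7 − 19.89 = 75.81 dB(A).
Σ 10^(L/10) = 4.106e+07 → L_total = 10·log₁₀(4.106e+07) = 76.13 dB(A).

76 dB(A)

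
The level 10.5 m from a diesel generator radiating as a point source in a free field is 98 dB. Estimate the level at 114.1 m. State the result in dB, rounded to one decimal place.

Point-source attenuation: ΔL = 20·log₁₀(r₂/r₁) = 20·log₁₀(114.1/10.5) = 20.722 dB.
L₂ = 98 − 20·log₁₀(114.1/10.5) = 98 − 20.722 = 77.28 dB.

77.3 dB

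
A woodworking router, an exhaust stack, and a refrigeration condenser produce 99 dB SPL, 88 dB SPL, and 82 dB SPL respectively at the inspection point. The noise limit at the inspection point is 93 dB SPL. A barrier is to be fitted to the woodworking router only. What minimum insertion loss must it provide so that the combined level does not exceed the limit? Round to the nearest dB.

8 dB

The untreated sources together contribute 10^(88/10) + 10^(82/10) = 7.894e+08, i.e. 88.97 dB SPL.
The limit corresponds to 10^(93/10) = 1.995e+09; subtracting the fixed part leaves 1.206e+09 for the woodworking router, i.e. 90.81 dB SPL.
So the woodworking router must be reduced from 99 to 90.81 dB SPL: IL = 8.19 dB.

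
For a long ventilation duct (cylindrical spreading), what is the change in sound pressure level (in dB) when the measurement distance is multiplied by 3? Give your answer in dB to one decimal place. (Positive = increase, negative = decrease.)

With cylindrical spreading the level changes by −10·log₁₀(r₂/r₁).
ΔL = −10·log₁₀(3) = -4.77 dB.

-4.8 dB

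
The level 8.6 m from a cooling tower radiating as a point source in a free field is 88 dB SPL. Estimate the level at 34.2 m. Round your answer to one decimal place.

For a point source, L₂ = L₁ − 20·log₁₀(r₂/r₁).
L₂ = 88 − 20·log₁₀(34.2/8.6) = 88 − 11.991 = 76.01 dB SPL.

76.0 dB SPL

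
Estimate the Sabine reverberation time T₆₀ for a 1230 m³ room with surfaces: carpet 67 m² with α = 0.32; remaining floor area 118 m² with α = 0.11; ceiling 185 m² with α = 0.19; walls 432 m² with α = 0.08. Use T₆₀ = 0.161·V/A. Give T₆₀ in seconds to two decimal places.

1.90 s

Total absorption A = 67·0.32 + 118·0.11 + 185·0.19 + 432·0.08 = 104.13 m² sabins.
T₆₀ = 0.161 × 1230 / 104.13 = 1.902 s.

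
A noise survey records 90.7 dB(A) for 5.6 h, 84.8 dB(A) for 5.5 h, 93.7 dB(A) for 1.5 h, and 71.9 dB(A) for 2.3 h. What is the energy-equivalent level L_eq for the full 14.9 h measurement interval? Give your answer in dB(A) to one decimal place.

Weight each interval's intensity by its duration and average over T = 14.9 h:
Σ tᵢ·10^(Lᵢ/10) = 5.6·10^(90.7/10) + 5.5·10^(84.8/10) + 1.5·10^(93.7/10) + 2.3·10^(71.9/10) = 1.179e+10.
L_eq = 10·log₁₀(1.179e+10/14.9) = 88.98 dB(A).

89.0 dB(A)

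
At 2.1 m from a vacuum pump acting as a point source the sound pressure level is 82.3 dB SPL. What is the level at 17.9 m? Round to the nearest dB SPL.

Spherical spreading from a point source gives a 20·log₁₀(r₂/r₁) drop.
L₂ = 82.3 − 20·log₁₀(17.9/2.1) = 82.3 − 18.613 = 63.69 dB SPL.

64 dB SPL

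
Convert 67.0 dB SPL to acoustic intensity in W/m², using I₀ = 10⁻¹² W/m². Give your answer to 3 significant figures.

I = I₀·10^(L/10) = 10⁻¹² × 10^(67.0/10) = 10^(-5.300).

5.01e-06 W/m²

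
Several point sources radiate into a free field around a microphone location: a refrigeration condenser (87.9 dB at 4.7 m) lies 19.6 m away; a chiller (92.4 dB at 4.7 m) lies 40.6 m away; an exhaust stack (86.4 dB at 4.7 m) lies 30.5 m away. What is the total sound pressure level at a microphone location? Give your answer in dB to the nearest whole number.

78 dB

First find each source's level at the receiver (point-source: −20·log₁₀(r/r_ref)), then combine on an intensity basis.
refrigeration condenser: 87.9 − 20·log₁₀(19.6/4.7) = 87.9 − 12.40 = 75.50 dB.
chiller: 92.4 − 20·log₁₀(40.6/4.7) = 92.4 − 18.73 = 73.67 dB.
exhaust stack: 86.4 − 20·log₁₀(30.5/4.7) = 86.4 − 16.24 = 70.16 dB.
Σ 10^(L/10) = 6.911e+07 → L_total = 10·log₁₀(6.911e+07) = 78.40 dB.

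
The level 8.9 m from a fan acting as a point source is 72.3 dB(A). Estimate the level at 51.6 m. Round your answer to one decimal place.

57.0 dB(A)

Point-source attenuation: ΔL = 20·log₁₀(r₂/r₁) = 20·log₁₀(51.6/8.9) = 15.265 dB.
L₂ = 72.3 − 20·log₁₀(51.6/8.9) = 72.3 − 15.265 = 57.03 dB(A).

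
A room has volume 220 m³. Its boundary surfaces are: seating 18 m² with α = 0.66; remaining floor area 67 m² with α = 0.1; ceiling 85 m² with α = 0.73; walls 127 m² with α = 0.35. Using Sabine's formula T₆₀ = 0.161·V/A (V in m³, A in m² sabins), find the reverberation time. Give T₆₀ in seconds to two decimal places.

Summing Sᵢαᵢ: 18·0.66 + 67·0.1 + 85·0.73 + 127·0.35 = 125.08 m².
T₆₀ = 0.161·V/A = 0.161·220/125.08 = 0.283 s.

0.28 s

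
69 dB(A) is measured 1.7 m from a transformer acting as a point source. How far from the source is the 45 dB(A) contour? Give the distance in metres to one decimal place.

The 24.0 dB drop corresponds to a distance ratio of 10^(24.0/20) for a point source.
r₂ = 1.7·10^((69−45)/20) = 1.7·10^(24.0/20) = 26.94 m.

26.9 m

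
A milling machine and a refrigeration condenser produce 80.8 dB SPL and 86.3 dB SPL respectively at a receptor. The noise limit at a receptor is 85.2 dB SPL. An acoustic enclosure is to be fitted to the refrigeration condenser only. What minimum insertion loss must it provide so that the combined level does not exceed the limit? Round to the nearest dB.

Fixed contribution from the other source: Σ 10^(L/10) = 10^(80.8/10) = 1.202e+08 (80.80 dB SPL).
The limit corresponds to 10^(85.2/10) = 3.311e+08; subtracting the fixed part leaves 2.109e+08 for the refrigeration condenser, i.e. 83.24 dB SPL.
Required insertion loss = 86.3 − 83.24 = 3.06 dB.

3 dB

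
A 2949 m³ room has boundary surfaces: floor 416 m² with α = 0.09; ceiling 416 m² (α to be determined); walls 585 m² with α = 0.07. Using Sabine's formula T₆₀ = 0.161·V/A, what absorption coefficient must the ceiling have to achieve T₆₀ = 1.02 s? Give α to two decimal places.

0.93

Required total absorption A = 0.161·2949/1.02 = 465.48 m².
Absorption from the other surfaces = 416·0.09 + 585·0.07 = 78.39 m², so the ceiling must supply 387.09 m² over 416 m².
α = 387.09/416 = 0.931.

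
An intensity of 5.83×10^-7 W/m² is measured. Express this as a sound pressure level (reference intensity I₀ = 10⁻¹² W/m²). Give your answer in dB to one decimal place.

57.7 dB

I/I₀ = 5.83×10^-7/10⁻¹² = 5.83×10^5, and L = 10·log₁₀(I/I₀).
L = 10·(0.7657 + 5) = 57.66 dB.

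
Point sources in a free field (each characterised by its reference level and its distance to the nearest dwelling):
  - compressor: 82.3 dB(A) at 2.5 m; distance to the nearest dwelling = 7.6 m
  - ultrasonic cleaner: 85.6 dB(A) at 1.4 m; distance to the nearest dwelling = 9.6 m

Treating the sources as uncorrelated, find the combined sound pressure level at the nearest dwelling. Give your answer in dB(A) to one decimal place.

74.2 dB(A)

First find each source's level at the receiver (point-source: −20·log₁₀(r/r_ref)), then combine on an intensity basis.
compressor: 82.3 − 20·log₁₀(7.6/2.5) = 82.3 − 9.66 = 72.64 dB(A).
ultrasonic cleaner: 85.6 − 20·log₁₀(9.6/1.4) = 85.6 − 16.72 = 68.88 dB(A).
Σ 10^(L/10) = 2.610e+07 → L_total = 10·log₁₀(2.610e+07) = 74.17 dB(A).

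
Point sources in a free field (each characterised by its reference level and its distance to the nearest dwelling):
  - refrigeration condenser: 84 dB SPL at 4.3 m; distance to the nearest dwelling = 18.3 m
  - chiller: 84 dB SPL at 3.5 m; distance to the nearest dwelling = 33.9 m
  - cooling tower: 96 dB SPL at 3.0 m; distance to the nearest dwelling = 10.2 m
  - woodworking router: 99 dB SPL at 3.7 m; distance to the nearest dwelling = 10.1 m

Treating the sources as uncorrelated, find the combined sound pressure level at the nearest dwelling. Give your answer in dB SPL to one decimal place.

91.5 dB SPL

First find each source's level at the receiver (point-source: −20·log₁₀(r/r_ref)), then combine on an intensity basis.
refrigeration condenser: 84 − 20·log₁₀(18.3/4.3) = 84 − 12.58 = 71.42 dB SPL.
chiller: 84 − 20·log₁₀(33.9/3.5) = 84 − 19.72 = 64.28 dB SPL.
cooling tower: 96 − 20·log₁₀(10.2/3.0) = 96 − 10.63 = 85.37 dB SPL.
woodworking router: 99 − 20·log₁₀(10.1/3.7) = 99 − 8.72 = 90.28 dB SPL.
Σ 10^(L/10) = 1.427e+09 → L_total = 10·log₁₀(1.427e+09) = 91.54 dB SPL.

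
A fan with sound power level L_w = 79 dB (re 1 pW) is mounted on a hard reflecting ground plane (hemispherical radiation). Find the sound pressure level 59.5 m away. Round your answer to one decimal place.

35.5 dB

Free-field hemispherical radiation: L_p = L_w − 10·log₁₀(2π·r²), r = 59.5 m.
2π·r² = 2.224e+04 m², 10·log₁₀ of that is 43.472 dB.
L_p = 79 − 43.472 = 35.53 dB.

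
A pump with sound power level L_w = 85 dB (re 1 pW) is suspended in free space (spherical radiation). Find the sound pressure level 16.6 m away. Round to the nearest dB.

50 dB

L_p = L_w − 10·log₁₀(4π·r²) with r = 16.6 m.
4π·r² = 3463 m², 10·log₁₀ of that is 35.394 dB.
L_p = 85 − 35.394 = 49.61 dB.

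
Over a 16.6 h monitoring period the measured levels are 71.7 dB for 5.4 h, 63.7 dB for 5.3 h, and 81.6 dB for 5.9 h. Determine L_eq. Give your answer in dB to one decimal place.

77.6 dB

L_eq = 10·log₁₀[(1/T)·Σ tᵢ·10^(Lᵢ/10)] with T = 16.6 h.
Σ tᵢ·10^(Lᵢ/10) = 5.4·10^(71.7/10) + 5.3·10^(63.7/10) + 5.9·10^(81.6/10) = 9.451e+08.
L_eq = 10·log₁₀(9.451e+08/16.6) = 77.55 dB.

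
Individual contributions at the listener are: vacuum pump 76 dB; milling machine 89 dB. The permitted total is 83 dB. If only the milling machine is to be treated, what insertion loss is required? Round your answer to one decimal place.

The untreated sources together contribute 10^(76/10) = 3.981e+07, i.e. 76.00 dB.
To meet 83 dB overall, the treated milling machine may contribute at most 10^(83/10) − 3.981e+07 = 1.597e+08, i.e. 82.03 dB.
So the milling machine must be reduced from 89 to 82.03 dB: IL = 6.97 dB.

7.0 dB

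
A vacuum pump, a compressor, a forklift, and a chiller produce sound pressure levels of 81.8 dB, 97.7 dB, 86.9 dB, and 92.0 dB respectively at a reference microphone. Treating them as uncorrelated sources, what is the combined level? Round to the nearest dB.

99 dB

Incoherent sources combine by intensity addition: L_total = 10·log₁₀(Σ 10^(L_i/10)).
Σ 10^(L/10) = 10^(81.8/10) + 10^(97.7/10) + 10^(86.9/10) + 10^(92.0/10) = 8.114e+09.
L_total = 10·log₁₀(8.114e+09) = 99.09 dB.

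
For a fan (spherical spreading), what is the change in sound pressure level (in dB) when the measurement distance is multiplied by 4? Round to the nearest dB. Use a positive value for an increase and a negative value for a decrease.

-12 dB

With spherical spreading the level changes by −20·log₁₀(r₂/r₁).
ΔL = −20·log₁₀(4) = -12.04 dB.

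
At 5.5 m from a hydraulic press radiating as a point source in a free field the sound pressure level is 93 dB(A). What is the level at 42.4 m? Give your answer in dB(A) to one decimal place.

75.3 dB(A)

Spherical spreading from a point source gives a 20·log₁₀(r₂/r₁) drop.
L₂ = 93 − 20·log₁₀(42.4/5.5) = 93 − 17.740 = 75.26 dB(A).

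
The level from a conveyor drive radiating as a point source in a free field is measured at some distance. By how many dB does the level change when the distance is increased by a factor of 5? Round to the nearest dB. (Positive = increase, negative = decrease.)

-14 dB

A point source loses 6 dB per doubling of distance; generally ΔL = −20·log₁₀(r₂/r₁).
ΔL = −20·log₁₀(5) = -13.98 dB.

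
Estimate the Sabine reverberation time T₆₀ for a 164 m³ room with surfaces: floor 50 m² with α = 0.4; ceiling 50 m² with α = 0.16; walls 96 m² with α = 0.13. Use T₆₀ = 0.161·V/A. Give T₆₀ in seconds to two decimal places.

0.65 s

A = Σ Sᵢαᵢ = 50·0.4 + 50·0.16 + 96·0.13 = 40.48 m².
T₆₀ = 0.161·V/A = 0.161·164/40.48 = 0.652 s.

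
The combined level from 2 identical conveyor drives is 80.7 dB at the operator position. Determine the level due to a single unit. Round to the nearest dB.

2 equal contributions raise the level by 10·log₁₀ 2 = 3.010 dB, so each unit alone gives 80.7 − 3.010.

78 dB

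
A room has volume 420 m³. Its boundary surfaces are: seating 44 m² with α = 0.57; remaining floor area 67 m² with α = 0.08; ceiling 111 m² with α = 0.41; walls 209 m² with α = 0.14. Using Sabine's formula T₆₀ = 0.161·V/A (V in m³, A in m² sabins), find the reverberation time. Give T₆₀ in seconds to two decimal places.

0.64 s

A = Σ Sᵢαᵢ = 44·0.57 + 67·0.08 + 111·0.41 + 209·0.14 = 105.21 m².
T₆₀ = 0.161·V/A = 0.161·420/105.21 = 0.643 s.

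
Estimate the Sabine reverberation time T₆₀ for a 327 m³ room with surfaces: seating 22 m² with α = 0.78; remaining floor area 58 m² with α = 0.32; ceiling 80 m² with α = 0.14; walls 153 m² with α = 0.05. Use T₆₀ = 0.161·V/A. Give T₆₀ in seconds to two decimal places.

0.96 s

A = Σ Sᵢαᵢ = 22·0.78 + 58·0.32 + 80·0.14 + 153·0.05 = 54.57 m².
T₆₀ = 0.161 × 327 / 54.57 = 0.965 s.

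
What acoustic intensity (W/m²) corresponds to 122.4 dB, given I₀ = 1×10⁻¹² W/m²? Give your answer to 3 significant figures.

I = I₀·10^(L/10) = 10⁻¹² × 10^(122.4/10) = 10^(0.240).

1.74 W/m²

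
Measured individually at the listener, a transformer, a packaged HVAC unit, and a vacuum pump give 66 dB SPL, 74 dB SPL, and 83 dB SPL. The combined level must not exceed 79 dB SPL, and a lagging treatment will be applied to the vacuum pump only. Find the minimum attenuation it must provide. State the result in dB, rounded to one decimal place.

The untreated sources together contribute 10^(66/10) + 10^(74/10) = 2.910e+07, i.e. 74.64 dB SPL.
The limit corresponds to 10^(79/10) = 7.943e+07; subtracting the fixed part leaves 5.033e+07 for the vacuum pump, i.e. 77.02 dB SPL.
Required insertion loss = 83 − 77.02 = 5.98 dB.

6.0 dB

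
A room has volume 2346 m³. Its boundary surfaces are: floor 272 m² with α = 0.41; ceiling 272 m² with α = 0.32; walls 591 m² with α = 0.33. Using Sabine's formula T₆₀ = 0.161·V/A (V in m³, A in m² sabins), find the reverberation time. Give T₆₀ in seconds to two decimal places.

Total absorption A = 272·0.41 + 272·0.32 + 591·0.33 = 393.59 m² sabins.
T₆₀ = 0.161 × 2346 / 393.59 = 0.960 s.

0.96 s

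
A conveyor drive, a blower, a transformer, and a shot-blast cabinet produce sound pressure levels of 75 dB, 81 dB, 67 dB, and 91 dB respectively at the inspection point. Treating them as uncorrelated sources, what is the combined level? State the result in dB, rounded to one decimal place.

91.5 dB

Incoherent sources combine by intensity addition: L_total = 10·log₁₀(Σ 10^(L_i/10)).
Σ 10^(L/10) = 10^(75/10) + 10^(81/10) + 10^(67/10) + 10^(91/10) = 1.421e+09.
L_total = 10·log₁₀(1.421e+09) = 91.53 dB.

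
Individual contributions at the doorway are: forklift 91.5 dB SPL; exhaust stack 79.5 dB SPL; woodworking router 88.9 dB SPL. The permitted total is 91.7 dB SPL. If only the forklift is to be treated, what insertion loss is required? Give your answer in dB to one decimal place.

The untreated sources together contribute 10^(79.5/10) + 10^(88.9/10) = 8.654e+08, i.e. 89.37 dB SPL.
The limit corresponds to 10^(91.7/10) = 1.479e+09; subtracting the fixed part leaves 6.137e+08 for the forklift, i.e. 87.88 dB SPL.
Required insertion loss = 91.5 − 87.88 = 3.62 dB.

3.6 dB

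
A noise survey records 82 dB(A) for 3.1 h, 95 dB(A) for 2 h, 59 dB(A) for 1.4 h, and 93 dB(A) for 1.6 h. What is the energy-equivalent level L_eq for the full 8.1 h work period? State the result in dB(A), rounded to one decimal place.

L_eq = 10·log₁₀[(1/T)·Σ tᵢ·10^(Lᵢ/10)] with T = 8.1 h.
Σ tᵢ·10^(Lᵢ/10) = 3.1·10^(82/10) + 2·10^(95/10) + 1.4·10^(59/10) + 1.6·10^(93/10) = 1.001e+10.
L_eq = 10·log₁₀(1.001e+10/8.1) = 90.92 dB(A).

90.9 dB(A)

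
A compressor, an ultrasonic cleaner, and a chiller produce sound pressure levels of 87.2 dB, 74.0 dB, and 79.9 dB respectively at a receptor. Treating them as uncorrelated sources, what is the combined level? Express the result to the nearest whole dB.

88 dB

Incoherent sources combine by intensity addition: L_total = 10·log₁₀(Σ 10^(L_i/10)).
Σ 10^(L/10) = 10^(87.2/10) + 10^(74.0/10) + 10^(79.9/10) = 6.477e+08.
L_total = 10·log₁₀(6.477e+08) = 88.11 dB.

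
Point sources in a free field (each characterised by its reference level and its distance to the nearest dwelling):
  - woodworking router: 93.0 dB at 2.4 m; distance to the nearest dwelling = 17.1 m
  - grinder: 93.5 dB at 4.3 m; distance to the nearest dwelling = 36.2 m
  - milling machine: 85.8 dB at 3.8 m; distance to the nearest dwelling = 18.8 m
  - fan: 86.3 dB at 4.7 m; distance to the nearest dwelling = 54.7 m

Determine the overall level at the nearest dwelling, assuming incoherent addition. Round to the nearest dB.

80 dB

First find each source's level at the receiver (point-source: −20·log₁₀(r/r_ref)), then combine on an intensity basis.
woodworking router: 93.0 − 20·log₁₀(17.1/2.4) = 93.0 − 17.06 = 75.94 dB.
grinder: 93.5 − 20·log₁₀(36.2/4.3) = 93.5 − 18.50 = 75.00 dB.
milling machine: 85.8 − 20·log₁₀(18.8/3.8) = 85.8 − 13.89 = 71.91 dB.
fan: 86.3 − 20·log₁₀(54.7/4.7) = 86.3 − 21.32 = 64.98 dB.
Σ 10^(L/10) = 8.957e+07 → L_total = 10·log₁₀(8.957e+07) = 79.52 dB.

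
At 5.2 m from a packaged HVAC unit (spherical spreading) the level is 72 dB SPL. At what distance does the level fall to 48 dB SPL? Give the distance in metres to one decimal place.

Point-source spreading drops the level by 20·log₁₀(r₂/r₁); inverting, r₂/r₁ = 10^(ΔL/20).
r₂ = 5.2·10^((72−48)/20) = 5.2·10^(24.0/20) = 82.41 m.

82.4 m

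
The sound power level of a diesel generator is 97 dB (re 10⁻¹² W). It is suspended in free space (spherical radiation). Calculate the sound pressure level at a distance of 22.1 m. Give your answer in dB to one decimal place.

L_p = L_w − 10·log₁₀(4π·r²) with r = 22.1 m.
4π·r² = 6138 m², 10·log₁₀ of that is 37.880 dB.
L_p = 97 − 37.880 = 59.12 dB.

59.1 dB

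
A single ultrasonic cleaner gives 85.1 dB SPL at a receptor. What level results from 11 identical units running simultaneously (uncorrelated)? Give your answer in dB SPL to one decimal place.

95.5 dB SPL

With 11 equal, uncorrelated contributions the intensity is 11× that of one unit, giving a rise of 10·log₁₀ 11.
L_total = 85.1 + 10·log₁₀(11) = 85.1 + 10.414 = 95.51 dB SPL.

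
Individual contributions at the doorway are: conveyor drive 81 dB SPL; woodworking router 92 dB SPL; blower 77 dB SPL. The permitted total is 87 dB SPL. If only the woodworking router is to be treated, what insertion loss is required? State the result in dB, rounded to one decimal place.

Everything except the woodworking router sums to 10^(81/10) + 10^(77/10) = 1.760e+08 in linear terms, 82.46 dB SPL.
To meet 87 dB SPL overall, the treated woodworking router may contribute at most 10^(87/10) − 1.760e+08 = 3.252e+08, i.e. 85.12 dB SPL.
So the woodworking router must be reduced from 92 to 85.12 dB SPL: IL = 6.88 dB.

6.9 dB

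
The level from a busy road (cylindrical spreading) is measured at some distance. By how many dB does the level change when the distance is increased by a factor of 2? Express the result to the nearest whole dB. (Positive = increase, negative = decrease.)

-3 dB

A line source loses 3 dB per doubling of distance; generally ΔL = −10·log₁₀(r₂/r₁).
ΔL = −10·log₁₀(2) = -3.01 dB.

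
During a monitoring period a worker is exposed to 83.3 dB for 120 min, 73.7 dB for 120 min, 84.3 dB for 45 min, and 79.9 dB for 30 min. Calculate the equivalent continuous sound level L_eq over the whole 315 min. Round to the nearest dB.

L_eq = 10·log₁₀[(1/T)·Σ tᵢ·10^(Lᵢ/10)] with T = 315 min.
Σ tᵢ·10^(Lᵢ/10) = 120·10^(83.3/10) + 120·10^(73.7/10) + 45·10^(84.3/10) + 30·10^(79.9/10) = 4.351e+10.
L_eq = 10·log₁₀(4.351e+10/315) = 81.40 dB.

81 dB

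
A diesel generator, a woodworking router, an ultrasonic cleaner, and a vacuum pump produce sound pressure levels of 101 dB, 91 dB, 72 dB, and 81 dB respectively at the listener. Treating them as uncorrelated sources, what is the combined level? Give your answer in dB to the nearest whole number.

For uncorrelated sources the intensities add, so convert each level to linear form, sum, and take 10·log₁₀ of the total.
Σ 10^(L/10) = 10^(101/10) + 10^(91/10) + 10^(72/10) + 10^(81/10) = 1.399e+10.
L_total = 10·log₁₀(1.399e+10) = 101.46 dB.

101 dB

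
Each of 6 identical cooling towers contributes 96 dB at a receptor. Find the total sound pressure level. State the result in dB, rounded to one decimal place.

103.8 dB

With 6 equal, uncorrelated contributions the intensity is 6× that of one unit, giving a rise of 10·log₁₀ 6.
L_total = 96 + 10·log₁₀(6) = 96 + 7.782 = 103.78 dB.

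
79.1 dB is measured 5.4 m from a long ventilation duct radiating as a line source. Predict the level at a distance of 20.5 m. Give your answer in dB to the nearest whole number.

73 dB

For a line source, L₂ = L₁ − 10·log₁₀(r₂/r₁).
L₂ = 79.1 − 10·log₁₀(20.5/5.4) = 79.1 − 5.794 = 73.31 dB.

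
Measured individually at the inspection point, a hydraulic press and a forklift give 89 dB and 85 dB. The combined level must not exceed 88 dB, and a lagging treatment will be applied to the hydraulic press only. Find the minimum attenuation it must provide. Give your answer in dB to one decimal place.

Fixed contribution from the other source: Σ 10^(L/10) = 10^(85/10) = 3.162e+08 (85.00 dB).
To meet 88 dB overall, the treated hydraulic press may contribute at most 10^(88/10) − 3.162e+08 = 3.147e+08, i.e. 84.98 dB.
So the hydraulic press must be reduced from 89 to 84.98 dB: IL = 4.02 dB.

4.0 dB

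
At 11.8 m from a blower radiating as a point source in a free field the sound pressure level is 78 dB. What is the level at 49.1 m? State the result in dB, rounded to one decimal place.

Point-source attenuation: ΔL = 20·log₁₀(r₂/r₁) = 20·log₁₀(49.1/11.8) = 12.384 dB.
L₂ = 78 − 20·log₁₀(49.1/11.8) = 78 − 12.384 = 65.62 dB.

65.6 dB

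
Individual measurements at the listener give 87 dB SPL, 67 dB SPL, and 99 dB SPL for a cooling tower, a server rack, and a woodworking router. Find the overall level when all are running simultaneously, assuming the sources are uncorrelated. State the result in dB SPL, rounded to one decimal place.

For uncorrelated sources the intensities add, so convert each level to linear form, sum, and take 10·log₁₀ of the total.
Σ 10^(L/10) = 10^(87/10) + 10^(67/10) + 10^(99/10) = 8.449e+09.
L_total = 10·log₁₀(8.449e+09) = 99.27 dB SPL.

99.3 dB SPL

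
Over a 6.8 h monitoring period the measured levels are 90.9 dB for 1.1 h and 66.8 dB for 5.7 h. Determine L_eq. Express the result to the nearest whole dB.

L_eq = 10·log₁₀[(1/T)·Σ tᵢ·10^(Lᵢ/10)] with T = 6.8 h.
Σ tᵢ·10^(Lᵢ/10) = 1.1·10^(90.9/10) + 5.7·10^(66.8/10) = 1.381e+09.
L_eq = 10·log₁₀(1.381e+09/6.8) = 83.08 dB.

83 dB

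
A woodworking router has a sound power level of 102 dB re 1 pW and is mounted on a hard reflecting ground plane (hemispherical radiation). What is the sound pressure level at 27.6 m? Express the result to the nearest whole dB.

65 dB

The power spreads over a hemisphere of area 2π·r², so L_p = L_w − 10·log₁₀(2π·r²).
2π·r² = 4786 m², 10·log₁₀ of that is 36.800 dB.
L_p = 102 − 36.800 = 65.20 dB.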